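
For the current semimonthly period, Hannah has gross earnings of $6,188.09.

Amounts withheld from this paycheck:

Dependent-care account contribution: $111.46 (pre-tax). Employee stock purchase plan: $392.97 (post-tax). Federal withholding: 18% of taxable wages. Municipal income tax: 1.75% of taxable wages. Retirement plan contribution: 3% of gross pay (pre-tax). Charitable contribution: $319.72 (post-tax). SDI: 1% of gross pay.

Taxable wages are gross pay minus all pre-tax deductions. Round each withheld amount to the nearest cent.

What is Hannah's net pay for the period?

$3,952.95

Retirement plan contribution: $6,188.09 × 0.03 = $185.64
Dependent-care account contribution: $111.46
Pre-tax total = $185.64 + $111.46 = $297.10
Taxable wages = $6,188.09 − $297.10 = $5,890.99
Federal withholding: $5,890.99 × 0.18 = $1,060.38
Municipal income tax: $5,890.99 × 0.0175 = $103.09
SDI: $6,188.09 × 0.01 = $61.88
Charitable contribution: $319.72
Employee stock purchase plan: $392.97
Total deductions = $185.64 + $111.46 + $1,060.38 + $103.09 + $61.88 + $319.72 + $392.97 = $2,235.14
Net pay = $6,188.09 − $2,235.14 = $3,952.95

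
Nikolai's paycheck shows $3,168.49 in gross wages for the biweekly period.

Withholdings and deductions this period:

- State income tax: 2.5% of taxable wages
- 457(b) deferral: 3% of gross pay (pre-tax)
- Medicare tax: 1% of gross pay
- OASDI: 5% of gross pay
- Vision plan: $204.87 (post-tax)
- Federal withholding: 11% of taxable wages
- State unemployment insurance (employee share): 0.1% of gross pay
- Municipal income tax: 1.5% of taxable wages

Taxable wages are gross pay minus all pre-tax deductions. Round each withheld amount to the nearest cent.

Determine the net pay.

$2,214.28

457(b) deferral: $3,168.49 × 0.03 = $95.05
Taxable wages = $3,168.49 − $95.05 = $3,073.44
Municipal income tax: $3,073.44 × 0.015 = $46.10
Federal withholding: $3,073.44 × 0.11 = $338.08
State income tax: $3,073.44 × 0.025 = $76.84
Medicare tax: $3,168.49 × 0.01 = $31.68
State unemployment insurance (employee share): $3,168.49 × 0.001 = $3.17
OASDI: $3,168.49 × 0.05 = $158.42
Vision plan: $204.87
Total deductions = $95.05 + $46.10 + $338.08 + $76.84 + $31.68 + $3.17 + $158.42 + $204.87 = $954.21
Net pay = $3,168.49 − $954.21 = $2,214.28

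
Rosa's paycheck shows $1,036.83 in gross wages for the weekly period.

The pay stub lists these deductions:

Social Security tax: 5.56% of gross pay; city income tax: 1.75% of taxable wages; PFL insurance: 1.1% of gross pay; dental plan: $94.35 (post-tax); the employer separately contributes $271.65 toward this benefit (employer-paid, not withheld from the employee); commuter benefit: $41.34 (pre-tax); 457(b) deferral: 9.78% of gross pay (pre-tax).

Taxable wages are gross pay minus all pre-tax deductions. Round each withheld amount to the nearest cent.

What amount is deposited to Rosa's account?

457(b) deferral: $1,036.83 × 0.0978 = $101.40
Commuter benefit: $41.34
Pre-tax total = $101.40 + $41.34 = $142.74
Taxable wages = $1,036.83 − $142.74 = $894.09
City income tax: $894.09 × 0.0175 = $15.65
Social Security tax: $1,036.83 × 0.0556 = $57.65
PFL insurance: $1,036.83 × 0.011 = $11.41
Dental plan: $94.35
(Employer's $271.65 toward dental plan is not withheld from the employee.)
Total deductions = $101.40 + $41.34 + $15.65 + $57.65 + $11.41 + $94.35 = $321.80
Net pay = $1,036.83 − $321.80 = $715.03

$715.03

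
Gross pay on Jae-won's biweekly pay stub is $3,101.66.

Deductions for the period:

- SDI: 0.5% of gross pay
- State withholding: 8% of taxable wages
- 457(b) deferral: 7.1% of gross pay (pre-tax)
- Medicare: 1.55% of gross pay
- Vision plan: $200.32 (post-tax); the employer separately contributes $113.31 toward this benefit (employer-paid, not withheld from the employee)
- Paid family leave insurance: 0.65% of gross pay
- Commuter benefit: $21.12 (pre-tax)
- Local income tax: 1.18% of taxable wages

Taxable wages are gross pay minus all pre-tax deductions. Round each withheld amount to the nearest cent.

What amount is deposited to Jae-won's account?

$2,313.67

457(b) deferral: $3,101.66 × 0.071 = $220.22
Commuter benefit: $21.12
Pre-tax total = $220.22 + $21.12 = $241.34
Taxable wages = $3,101.66 − $241.34 = $2,860.32
State withholding: $2,860.32 × 0.08 = $228.83
Local income tax: $2,860.32 × 0.0118 = $33.75
Paid family leave insurance: $3,101.66 × 0.0065 = $20.16
Medicare: $3,101.66 × 0.0155 = $48.08
SDI: $3,101.66 × 0.005 = $15.51
Vision plan: $200.32
(Employer's $113.31 toward vision plan is not withheld from the employee.)
Total deductions = $220.22 + $21.12 + $228.83 + $33.75 + $20.16 + $48.08 + $15.51 + $200.32 = $787.99
Net pay = $3,101.66 − $787.99 = $2,313.67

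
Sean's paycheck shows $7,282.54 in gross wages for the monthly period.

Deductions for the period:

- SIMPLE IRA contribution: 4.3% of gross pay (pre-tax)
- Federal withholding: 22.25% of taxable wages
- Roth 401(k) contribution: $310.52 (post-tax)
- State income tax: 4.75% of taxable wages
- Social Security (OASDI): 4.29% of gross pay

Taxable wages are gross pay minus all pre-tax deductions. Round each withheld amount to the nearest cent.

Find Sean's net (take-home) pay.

SIMPLE IRA contribution: $7,282.54 × 0.043 = $313.15
Taxable wages = $7,282.54 − $313.15 = $6,969.39
State income tax: $6,969.39 × 0.0475 = $331.05
Federal withholding: $6,969.39 × 0.2225 = $1,550.69
Social Security (OASDI): $7,282.54 × 0.0429 = $312.42
Roth 401(k) contribution: $310.52
Total deductions = $313.15 + $331.05 + $1,550.69 + $312.42 + $310.52 = $2,817.83
Net pay = $7,282.54 − $2,817.83 = $4,464.71

$4,464.71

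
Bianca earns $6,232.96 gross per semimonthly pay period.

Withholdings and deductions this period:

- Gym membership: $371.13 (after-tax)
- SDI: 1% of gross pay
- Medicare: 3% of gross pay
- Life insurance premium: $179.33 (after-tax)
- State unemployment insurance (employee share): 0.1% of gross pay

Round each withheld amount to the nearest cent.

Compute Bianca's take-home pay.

$5,426.95

SDI: $6,232.96 × 0.01 = $62.33
Medicare: $6,232.96 × 0.03 = $186.99
State unemployment insurance (employee share): $6,232.96 × 0.001 = $6.23
Life insurance premium: $179.33
Gym membership: $371.13
Total deductions = $62.33 + $186.99 + $6.23 + $179.33 + $371.13 = $806.01
Net pay = $6,232.96 − $806.01 = $5,426.95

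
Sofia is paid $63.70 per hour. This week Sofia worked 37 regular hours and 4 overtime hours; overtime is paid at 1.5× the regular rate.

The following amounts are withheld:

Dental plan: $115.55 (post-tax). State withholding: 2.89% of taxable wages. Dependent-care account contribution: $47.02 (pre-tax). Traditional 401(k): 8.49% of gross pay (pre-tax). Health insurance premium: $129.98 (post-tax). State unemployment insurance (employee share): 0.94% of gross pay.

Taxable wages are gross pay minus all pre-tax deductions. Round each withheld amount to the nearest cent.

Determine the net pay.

$2,117.17

Regular pay: 37 × $63.70 = $2,356.90
Overtime pay: 4 × $63.70 × 1.5 = $382.20
Gross pay = $2,356.90 + $382.20 = $2,739.10
Traditional 401(k): $2,739.10 × 0.0849 = $232.55
Dependent-care account contribution: $47.02
Pre-tax total = $232.55 + $47.02 = $279.57
Taxable wages = $2,739.10 − $279.57 = $2,459.53
State withholding: $2,459.53 × 0.0289 = $71.08
State unemployment insurance (employee share): $2,739.10 × 0.0094 = $25.75
Dental plan: $115.55
Health insurance premium: $129.98
Total deductions = $232.55 + $47.02 + $71.08 + $25.75 + $115.55 + $129.98 = $621.93
Net pay = $2,739.10 − $621.93 = $2,117.17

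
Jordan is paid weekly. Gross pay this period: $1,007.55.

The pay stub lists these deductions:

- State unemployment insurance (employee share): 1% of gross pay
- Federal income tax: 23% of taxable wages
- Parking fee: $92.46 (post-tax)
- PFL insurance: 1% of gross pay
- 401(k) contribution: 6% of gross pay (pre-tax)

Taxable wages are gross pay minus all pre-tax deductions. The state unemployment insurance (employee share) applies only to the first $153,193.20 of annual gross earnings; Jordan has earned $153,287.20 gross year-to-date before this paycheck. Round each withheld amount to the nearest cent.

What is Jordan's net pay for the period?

$626.73

401(k) contribution: $1,007.55 × 0.06 = $60.45
Taxable wages = $1,007.55 − $60.45 = $947.10
Federal income tax: $947.10 × 0.23 = $217.83
State unemployment insurance (employee share): annual cap $153,193.20 already reached (YTD $153,287.20), so $0.00
PFL insurance: $1,007.55 × 0.01 = $10.08
Parking fee: $92.46
Total deductions = $60.45 + $217.83 + $0.00 + $10.08 + $92.46 = $380.82
Net pay = $1,007.55 − $380.82 = $626.73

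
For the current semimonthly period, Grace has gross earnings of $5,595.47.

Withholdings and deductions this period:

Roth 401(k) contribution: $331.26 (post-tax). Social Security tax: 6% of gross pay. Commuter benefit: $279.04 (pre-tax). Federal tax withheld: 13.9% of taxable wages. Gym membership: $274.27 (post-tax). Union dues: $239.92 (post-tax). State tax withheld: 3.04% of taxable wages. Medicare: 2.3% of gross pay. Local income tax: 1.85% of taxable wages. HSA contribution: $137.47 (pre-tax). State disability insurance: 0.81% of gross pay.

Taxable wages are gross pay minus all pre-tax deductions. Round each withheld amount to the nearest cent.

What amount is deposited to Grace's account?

Commuter benefit: $279.04
HSA contribution: $137.47
Pre-tax total = $279.04 + $137.47 = $416.51
Taxable wages = $5,595.47 − $416.51 = $5,178.96
State tax withheld: $5,178.96 × 0.0304 = $157.44
Federal tax withheld: $5,178.96 × 0.139 = $719.88
Local income tax: $5,178.96 × 0.0185 = $95.81
Social Security tax: $5,595.47 × 0.06 = $335.73
Medicare: $5,595.47 × 0.023 = $128.70
State disability insurance: $5,595.47 × 0.0081 = $45.32
Gym membership: $274.27
Roth 401(k) contribution: $331.26
Union dues: $239.92
Total deductions = $279.04 + $137.47 + $157.44 + $719.88 + $95.81 + $335.73 + $128.70 + $45.32 + $274.27 + $331.26 + $239.92 = $2,744.84
Net pay = $5,595.47 − $2,744.84 = $2,850.63

$2,850.63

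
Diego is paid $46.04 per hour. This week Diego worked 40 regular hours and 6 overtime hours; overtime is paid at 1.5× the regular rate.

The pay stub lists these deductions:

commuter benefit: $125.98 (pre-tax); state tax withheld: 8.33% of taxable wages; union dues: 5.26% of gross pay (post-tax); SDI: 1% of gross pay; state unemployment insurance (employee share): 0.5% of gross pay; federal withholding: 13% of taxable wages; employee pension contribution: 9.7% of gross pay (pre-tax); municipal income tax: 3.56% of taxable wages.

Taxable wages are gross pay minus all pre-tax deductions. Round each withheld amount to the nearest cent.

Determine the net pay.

Regular pay: 40 × $46.04 = $1,841.60
Overtime pay: 6 × $46.04 × 1.5 = $414.36
Gross pay = $1,841.60 + $414.36 = $2,255.96
Employee pension contribution: $2,255.96 × 0.097 = $218.83
Commuter benefit: $125.98
Pre-tax total = $218.83 + $125.98 = $344.81
Taxable wages = $2,255.96 − $344.81 = $1,911.15
Federal withholding: $1,911.15 × 0.13 = $248.45
Municipal income tax: $1,911.15 × 0.0356 = $68.04
State tax withheld: $1,911.15 × 0.0833 = $159.20
SDI: $2,255.96 × 0.01 = $22.56
State unemployment insurance (employee share): $2,255.96 × 0.005 = $11.28
Union dues: $2,255.96 × 0.0526 = $118.66
Total deductions = $218.83 + $125.98 + $248.45 + $68.04 + $159.20 + $22.56 + $11.28 + $118.66 = $973.00
Net pay = $2,255.96 − $973.00 = $1,282.96

$1,282.96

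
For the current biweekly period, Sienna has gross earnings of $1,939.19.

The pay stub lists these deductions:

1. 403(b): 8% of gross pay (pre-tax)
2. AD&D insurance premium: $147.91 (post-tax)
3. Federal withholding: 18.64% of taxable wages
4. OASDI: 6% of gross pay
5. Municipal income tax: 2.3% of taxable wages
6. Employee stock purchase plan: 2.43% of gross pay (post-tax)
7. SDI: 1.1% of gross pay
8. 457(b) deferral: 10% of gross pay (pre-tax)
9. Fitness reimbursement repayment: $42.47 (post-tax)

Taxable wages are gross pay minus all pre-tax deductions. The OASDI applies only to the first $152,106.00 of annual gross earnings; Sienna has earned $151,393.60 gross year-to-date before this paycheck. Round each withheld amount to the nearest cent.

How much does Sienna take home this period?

$955.59

403(b): $1,939.19 × 0.08 = $155.14
457(b) deferral: $1,939.19 × 0.1 = $193.92
Pre-tax total = $155.14 + $193.92 = $349.06
Taxable wages = $1,939.19 − $349.06 = $1,590.13
Municipal income tax: $1,590.13 × 0.023 = $36.57
Federal withholding: $1,590.13 × 0.1864 = $296.40
OASDI: only $152,106.00 − $151,393.60 = $712.40 of this check is subject → $712.40 × 0.06 = $42.74
SDI: $1,939.19 × 0.011 = $21.33
Fitness reimbursement repayment: $42.47
Employee stock purchase plan: $1,939.19 × 0.0243 = $47.12
AD&D insurance premium: $147.91
Total deductions = $155.14 + $193.92 + $36.57 + $296.40 + $42.74 + $21.33 + $42.47 + $47.12 + $147.91 = $983.60
Net pay = $1,939.19 − $983.60 = $955.59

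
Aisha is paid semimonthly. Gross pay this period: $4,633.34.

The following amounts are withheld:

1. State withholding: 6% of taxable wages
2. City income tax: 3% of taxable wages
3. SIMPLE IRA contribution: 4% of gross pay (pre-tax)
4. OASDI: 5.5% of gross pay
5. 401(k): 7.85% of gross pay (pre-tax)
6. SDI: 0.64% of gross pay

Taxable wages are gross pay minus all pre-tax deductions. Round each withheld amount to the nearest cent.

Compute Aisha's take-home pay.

$3,432.22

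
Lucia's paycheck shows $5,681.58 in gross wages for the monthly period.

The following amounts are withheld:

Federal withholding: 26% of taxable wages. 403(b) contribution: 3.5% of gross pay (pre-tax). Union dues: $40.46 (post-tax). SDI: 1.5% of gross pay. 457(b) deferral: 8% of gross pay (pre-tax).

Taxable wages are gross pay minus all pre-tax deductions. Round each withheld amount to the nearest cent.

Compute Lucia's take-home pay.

457(b) deferral: $5,681.58 × 0.08 = $454.53
403(b) contribution: $5,681.58 × 0.035 = $198.86
Pre-tax total = $454.53 + $198.86 = $653.39
Taxable wages = $5,681.58 − $653.39 = $5,028.19
Federal withholding: $5,028.19 × 0.26 = $1,307.33
SDI: $5,681.58 × 0.015 = $85.22
Union dues: $40.46
Total deductions = $454.53 + $198.86 + $1,307.33 + $85.22 + $40.46 = $2,086.40
Net pay = $5,681.58 − $2,086.40 = $3,595.18

$3,595.18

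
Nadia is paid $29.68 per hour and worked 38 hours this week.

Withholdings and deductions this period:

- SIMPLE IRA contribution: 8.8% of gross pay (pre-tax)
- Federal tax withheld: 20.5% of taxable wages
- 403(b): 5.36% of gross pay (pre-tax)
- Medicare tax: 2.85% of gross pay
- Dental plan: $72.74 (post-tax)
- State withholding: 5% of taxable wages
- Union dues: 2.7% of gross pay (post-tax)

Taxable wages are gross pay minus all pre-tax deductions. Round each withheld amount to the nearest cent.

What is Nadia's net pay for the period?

$585.93

Gross pay: 38 × $29.68 = $1,127.84
SIMPLE IRA contribution: $1,127.84 × 0.088 = $99.25
403(b): $1,127.84 × 0.0536 = $60.45
Pre-tax total = $99.25 + $60.45 = $159.70
Taxable wages = $1,127.84 − $159.70 = $968.14
Federal tax withheld: $968.14 × 0.205 = $198.47
State withholding: $968.14 × 0.05 = $48.41
Medicare tax: $1,127.84 × 0.0285 = $32.14
Union dues: $1,127.84 × 0.027 = $30.45
Dental plan: $72.74
Total deductions = $99.25 + $60.45 + $198.47 + $48.41 + $32.14 + $30.45 + $72.74 = $541.91
Net pay = $1,127.84 − $541.91 = $585.93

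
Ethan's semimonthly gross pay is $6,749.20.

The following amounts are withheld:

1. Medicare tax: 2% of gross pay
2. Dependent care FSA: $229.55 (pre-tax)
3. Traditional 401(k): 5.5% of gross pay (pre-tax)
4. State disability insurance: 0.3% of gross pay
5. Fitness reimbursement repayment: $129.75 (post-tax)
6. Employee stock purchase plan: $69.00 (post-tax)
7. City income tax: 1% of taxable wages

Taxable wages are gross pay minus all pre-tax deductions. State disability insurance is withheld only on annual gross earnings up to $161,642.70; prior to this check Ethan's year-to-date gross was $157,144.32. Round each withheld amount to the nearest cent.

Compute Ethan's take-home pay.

Traditional 401(k): $6,749.20 × 0.055 = $371.21
Dependent care FSA: $229.55
Pre-tax total = $371.21 + $229.55 = $600.76
Taxable wages = $6,749.20 − $600.76 = $6,148.44
City income tax: $6,148.44 × 0.01 = $61.48
Medicare tax: $6,749.20 × 0.02 = $134.98
State disability insurance: only $161,642.70 − $157,144.32 = $4,498.38 of this check is subject → $4,498.38 × 0.003 = $13.50
Fitness reimbursement repayment: $129.75
Employee stock purchase plan: $69.00
Total deductions = $371.21 + $229.55 + $61.48 + $134.98 + $13.50 + $129.75 + $69.00 = $1,009.47
Net pay = $6,749.20 − $1,009.47 = $5,739.73

$5,739.73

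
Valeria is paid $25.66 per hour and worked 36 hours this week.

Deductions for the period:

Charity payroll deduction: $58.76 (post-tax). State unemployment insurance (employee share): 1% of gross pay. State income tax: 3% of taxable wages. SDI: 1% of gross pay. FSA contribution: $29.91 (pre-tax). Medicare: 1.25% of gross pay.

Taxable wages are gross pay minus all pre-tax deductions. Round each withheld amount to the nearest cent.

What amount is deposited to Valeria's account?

$778.24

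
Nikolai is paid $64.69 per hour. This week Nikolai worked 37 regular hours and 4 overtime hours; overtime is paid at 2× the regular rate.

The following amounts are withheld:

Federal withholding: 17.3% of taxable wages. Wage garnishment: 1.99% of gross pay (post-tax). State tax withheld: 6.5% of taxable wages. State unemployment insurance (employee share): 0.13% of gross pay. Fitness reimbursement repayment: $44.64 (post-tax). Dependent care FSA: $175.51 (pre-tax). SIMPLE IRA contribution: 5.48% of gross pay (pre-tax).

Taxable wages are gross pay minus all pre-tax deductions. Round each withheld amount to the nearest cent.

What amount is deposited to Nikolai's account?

Regular pay: 37 × $64.69 = $2,393.53
Overtime pay: 4 × $64.69 × 2 = $517.52
Gross pay = $2,393.53 + $517.52 = $2,911.05
SIMPLE IRA contribution: $2,911.05 × 0.0548 = $159.53
Dependent care FSA: $175.51
Pre-tax total = $159.53 + $175.51 = $335.04
Taxable wages = $2,911.05 − $335.04 = $2,576.01
Federal withholding: $2,576.01 × 0.173 = $445.65
State tax withheld: $2,576.01 × 0.065 = $167.44
State unemployment insurance (employee share): $2,911.05 × 0.0013 = $3.78
Wage garnishment: $2,911.05 × 0.0199 = $57.93
Fitness reimbursement repayment: $44.64
Total deductions = $159.53 + $175.51 + $445.65 + $167.44 + $3.78 + $57.93 + $44.64 = $1,054.48
Net pay = $2,911.05 − $1,054.48 = $1,856.57

$1,856.57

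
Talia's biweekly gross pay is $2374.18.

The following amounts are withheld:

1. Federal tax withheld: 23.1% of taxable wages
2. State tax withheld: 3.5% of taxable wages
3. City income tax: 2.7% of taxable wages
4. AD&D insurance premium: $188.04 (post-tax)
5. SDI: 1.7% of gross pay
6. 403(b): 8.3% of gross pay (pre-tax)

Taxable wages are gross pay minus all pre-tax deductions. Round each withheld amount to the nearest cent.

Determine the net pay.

403(b): $2374.18 × 0.083 = $197.06
Taxable wages = $2374.18 − $197.06 = $2177.12
Federal tax withheld: $2177.12 × 0.231 = $502.91
State tax withheld: $2177.12 × 0.035 = $76.20
City income tax: $2177.12 × 0.027 = $58.78
SDI: $2374.18 × 0.017 = $40.36
AD&D insurance premium: $188.04
Total deductions = $197.06 + $502.91 + $76.20 + $58.78 + $40.36 + $188.04 = $1063.35
Net pay = $2374.18 − $1063.35 = $1310.83

$1310.83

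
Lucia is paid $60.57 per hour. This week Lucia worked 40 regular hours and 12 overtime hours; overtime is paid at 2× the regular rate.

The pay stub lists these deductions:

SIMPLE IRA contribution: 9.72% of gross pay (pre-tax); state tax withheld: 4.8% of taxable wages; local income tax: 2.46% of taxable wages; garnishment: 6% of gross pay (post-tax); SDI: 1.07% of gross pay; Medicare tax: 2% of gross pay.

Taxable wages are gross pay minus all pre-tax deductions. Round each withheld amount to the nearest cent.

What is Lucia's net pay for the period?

Regular pay: 40 × $60.57 = $2,422.80
Overtime pay: 12 × $60.57 × 2 = $1,453.68
Gross pay = $2,422.80 + $1,453.68 = $3,876.48
SIMPLE IRA contribution: $3,876.48 × 0.0972 = $376.79
Taxable wages = $3,876.48 − $376.79 = $3,499.69
State tax withheld: $3,499.69 × 0.048 = $167.99
Local income tax: $3,499.69 × 0.0246 = $86.09
Medicare tax: $3,876.48 × 0.02 = $77.53
SDI: $3,876.48 × 0.0107 = $41.48
Garnishment: $3,876.48 × 0.06 = $232.59
Total deductions = $376.79 + $167.99 + $86.09 + $77.53 + $41.48 + $232.59 = $982.47
Net pay = $3,876.48 − $982.47 = $2,894.01

$2,894.01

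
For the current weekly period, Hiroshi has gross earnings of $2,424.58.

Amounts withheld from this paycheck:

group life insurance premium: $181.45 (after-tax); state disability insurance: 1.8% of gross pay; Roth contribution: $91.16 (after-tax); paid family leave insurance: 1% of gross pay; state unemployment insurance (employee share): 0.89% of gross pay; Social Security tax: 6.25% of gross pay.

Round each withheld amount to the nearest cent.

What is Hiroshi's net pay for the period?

$1,910.96

Paid family leave insurance: $2,424.58 × 0.01 = $24.25
Social Security tax: $2,424.58 × 0.0625 = $151.54
State unemployment insurance (employee share): $2,424.58 × 0.0089 = $21.58
State disability insurance: $2,424.58 × 0.018 = $43.64
Roth contribution: $91.16
Group life insurance premium: $181.45
Total deductions = $24.25 + $151.54 + $21.58 + $43.64 + $91.16 + $181.45 = $513.62
Net pay = $2,424.58 − $513.62 = $1,910.96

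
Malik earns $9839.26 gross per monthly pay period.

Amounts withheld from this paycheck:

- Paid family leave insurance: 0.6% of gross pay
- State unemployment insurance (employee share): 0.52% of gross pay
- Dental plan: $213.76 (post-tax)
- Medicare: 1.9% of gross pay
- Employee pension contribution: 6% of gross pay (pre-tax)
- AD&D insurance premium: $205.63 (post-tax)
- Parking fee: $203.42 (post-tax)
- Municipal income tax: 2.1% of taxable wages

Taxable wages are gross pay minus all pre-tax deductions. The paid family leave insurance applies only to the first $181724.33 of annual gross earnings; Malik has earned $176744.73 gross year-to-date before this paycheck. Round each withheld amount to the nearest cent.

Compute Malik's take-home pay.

$8163.87

Employee pension contribution: $9839.26 × 0.06 = $590.36
Taxable wages = $9839.26 − $590.36 = $9248.90
Municipal income tax: $9248.90 × 0.021 = $194.23
Medicare: $9839.26 × 0.019 = $186.95
Paid family leave insurance: only $181724.33 − $176744.73 = $4979.60 of this check is subject → $4979.60 × 0.006 = $29.88
State unemployment insurance (employee share): $9839.26 × 0.0052 = $51.16
Parking fee: $203.42
AD&D insurance premium: $205.63
Dental plan: $213.76
Total deductions = $590.36 + $194.23 + $186.95 + $29.88 + $51.16 + $203.42 + $205.63 + $213.76 = $1675.39
Net pay = $9839.26 − $1675.39 = $8163.87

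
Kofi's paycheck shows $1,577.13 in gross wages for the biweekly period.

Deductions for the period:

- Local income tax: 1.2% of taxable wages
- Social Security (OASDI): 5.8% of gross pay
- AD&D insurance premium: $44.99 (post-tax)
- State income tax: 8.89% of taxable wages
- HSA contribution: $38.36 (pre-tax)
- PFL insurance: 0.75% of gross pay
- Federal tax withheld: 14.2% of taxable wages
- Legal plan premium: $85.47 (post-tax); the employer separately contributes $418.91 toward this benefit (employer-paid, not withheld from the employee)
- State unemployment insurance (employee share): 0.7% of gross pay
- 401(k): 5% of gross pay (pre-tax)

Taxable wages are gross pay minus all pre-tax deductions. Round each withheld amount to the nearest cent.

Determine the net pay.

$860.49

401(k): $1,577.13 × 0.05 = $78.86
HSA contribution: $38.36
Pre-tax total = $78.86 + $38.36 = $117.22
Taxable wages = $1,577.13 − $117.22 = $1,459.91
Federal tax withheld: $1,459.91 × 0.142 = $207.31
Local income tax: $1,459.91 × 0.012 = $17.52
State income tax: $1,459.91 × 0.0889 = $129.79
State unemployment insurance (employee share): $1,577.13 × 0.007 = $11.04
PFL insurance: $1,577.13 × 0.0075 = $11.83
Social Security (OASDI): $1,577.13 × 0.058 = $91.47
Legal plan premium: $85.47
AD&D insurance premium: $44.99
(Employer's $418.91 toward legal plan premium is not withheld from the employee.)
Total deductions = $78.86 + $38.36 + $207.31 + $17.52 + $129.79 + $11.04 + $11.83 + $91.47 + $85.47 + $44.99 = $716.64
Net pay = $1,577.13 − $716.64 = $860.49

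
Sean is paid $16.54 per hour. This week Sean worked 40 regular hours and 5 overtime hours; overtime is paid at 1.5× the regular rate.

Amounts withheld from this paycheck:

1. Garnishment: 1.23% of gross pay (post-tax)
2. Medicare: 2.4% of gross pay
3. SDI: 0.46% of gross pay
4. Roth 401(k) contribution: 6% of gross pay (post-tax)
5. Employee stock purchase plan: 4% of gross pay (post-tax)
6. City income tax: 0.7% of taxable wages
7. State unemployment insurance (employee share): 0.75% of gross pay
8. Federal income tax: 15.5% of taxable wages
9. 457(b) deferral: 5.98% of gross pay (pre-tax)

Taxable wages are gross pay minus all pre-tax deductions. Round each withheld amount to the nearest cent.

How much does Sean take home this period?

Regular pay: 40 × $16.54 = $661.60
Overtime pay: 5 × $16.54 × 1.5 = $124.05
Gross pay = $661.60 + $124.05 = $785.65
457(b) deferral: $785.65 × 0.0598 = $46.98
Taxable wages = $785.65 − $46.98 = $738.67
Federal income tax: $738.67 × 0.155 = $114.49
City income tax: $738.67 × 0.007 = $5.17
Medicare: $785.65 × 0.024 = $18.86
SDI: $785.65 × 0.0046 = $3.61
State unemployment insurance (employee share): $785.65 × 0.0075 = $5.89
Garnishment: $785.65 × 0.0123 = $9.66
Roth 401(k) contribution: $785.65 × 0.06 = $47.14
Employee stock purchase plan: $785.65 × 0.04 = $31.43
Total deductions = $46.98 + $114.49 + $5.17 + $18.86 + $3.61 + $5.89 + $9.66 + $47.14 + $31.43 = $283.23
Net pay = $785.65 − $283.23 = $502.42

$502.42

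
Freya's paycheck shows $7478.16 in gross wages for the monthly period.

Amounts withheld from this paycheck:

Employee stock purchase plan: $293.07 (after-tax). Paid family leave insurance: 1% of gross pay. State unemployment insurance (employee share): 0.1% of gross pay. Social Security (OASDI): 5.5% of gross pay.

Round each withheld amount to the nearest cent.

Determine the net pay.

$6691.53

Paid family leave insurance: $7478.16 × 0.01 = $74.78
Social Security (OASDI): $7478.16 × 0.055 = $411.30
State unemployment insurance (employee share): $7478.16 × 0.001 = $7.48
Employee stock purchase plan: $293.07
Total deductions = $74.78 + $411.30 + $7.48 + $293.07 = $786.63
Net pay = $7478.16 − $786.63 = $6691.53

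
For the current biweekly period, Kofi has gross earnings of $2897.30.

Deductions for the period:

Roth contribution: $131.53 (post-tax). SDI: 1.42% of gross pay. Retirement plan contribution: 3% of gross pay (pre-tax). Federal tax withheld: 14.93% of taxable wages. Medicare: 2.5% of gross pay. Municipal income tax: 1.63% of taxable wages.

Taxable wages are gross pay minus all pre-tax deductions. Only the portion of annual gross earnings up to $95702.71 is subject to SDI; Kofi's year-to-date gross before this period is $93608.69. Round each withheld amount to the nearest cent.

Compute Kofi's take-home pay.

Retirement plan contribution: $2897.30 × 0.03 = $86.92
Taxable wages = $2897.30 − $86.92 = $2810.38
Federal tax withheld: $2810.38 × 0.1493 = $419.59
Municipal income tax: $2810.38 × 0.0163 = $45.81
SDI: only $95702.71 − $93608.69 = $2094.02 of this check is subject → $2094.02 × 0.0142 = $29.74
Medicare: $2897.30 × 0.025 = $72.43
Roth contribution: $131.53
Total deductions = $86.92 + $419.59 + $45.81 + $29.74 + $72.43 + $131.53 = $786.02
Net pay = $2897.30 − $786.02 = $2111.28

$2111.28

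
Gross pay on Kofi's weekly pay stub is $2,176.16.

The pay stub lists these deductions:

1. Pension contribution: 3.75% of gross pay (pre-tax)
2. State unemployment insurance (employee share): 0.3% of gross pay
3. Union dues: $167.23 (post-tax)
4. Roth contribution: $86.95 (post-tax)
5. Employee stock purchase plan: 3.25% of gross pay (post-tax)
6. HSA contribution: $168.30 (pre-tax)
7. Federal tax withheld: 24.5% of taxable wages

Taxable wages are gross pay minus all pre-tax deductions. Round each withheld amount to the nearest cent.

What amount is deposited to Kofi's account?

$1,122.88

HSA contribution: $168.30
Pension contribution: $2,176.16 × 0.0375 = $81.61
Pre-tax total = $168.30 + $81.61 = $249.91
Taxable wages = $2,176.16 − $249.91 = $1,926.25
Federal tax withheld: $1,926.25 × 0.245 = $471.93
State unemployment insurance (employee share): $2,176.16 × 0.003 = $6.53
Employee stock purchase plan: $2,176.16 × 0.0325 = $70.73
Union dues: $167.23
Roth contribution: $86.95
Total deductions = $168.30 + $81.61 + $471.93 + $6.53 + $70.73 + $167.23 + $86.95 = $1,053.28
Net pay = $2,176.16 − $1,053.28 = $1,122.88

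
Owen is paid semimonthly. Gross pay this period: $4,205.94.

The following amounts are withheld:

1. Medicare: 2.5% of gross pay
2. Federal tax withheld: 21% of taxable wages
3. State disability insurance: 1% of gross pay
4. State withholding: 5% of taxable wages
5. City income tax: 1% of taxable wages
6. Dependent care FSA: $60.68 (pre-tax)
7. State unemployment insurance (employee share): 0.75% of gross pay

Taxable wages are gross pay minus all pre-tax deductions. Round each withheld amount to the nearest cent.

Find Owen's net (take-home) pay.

$2,847.30

Dependent care FSA: $60.68
Taxable wages = $4,205.94 − $60.68 = $4,145.26
State withholding: $4,145.26 × 0.05 = $207.26
City income tax: $4,145.26 × 0.01 = $41.45
Federal tax withheld: $4,145.26 × 0.21 = $870.50
State unemployment insurance (employee share): $4,205.94 × 0.0075 = $31.54
State disability insurance: $4,205.94 × 0.01 = $42.06
Medicare: $4,205.94 × 0.025 = $105.15
Total deductions = $60.68 + $207.26 + $41.45 + $870.50 + $31.54 + $42.06 + $105.15 = $1,358.64
Net pay = $4,205.94 − $1,358.64 = $2,847.30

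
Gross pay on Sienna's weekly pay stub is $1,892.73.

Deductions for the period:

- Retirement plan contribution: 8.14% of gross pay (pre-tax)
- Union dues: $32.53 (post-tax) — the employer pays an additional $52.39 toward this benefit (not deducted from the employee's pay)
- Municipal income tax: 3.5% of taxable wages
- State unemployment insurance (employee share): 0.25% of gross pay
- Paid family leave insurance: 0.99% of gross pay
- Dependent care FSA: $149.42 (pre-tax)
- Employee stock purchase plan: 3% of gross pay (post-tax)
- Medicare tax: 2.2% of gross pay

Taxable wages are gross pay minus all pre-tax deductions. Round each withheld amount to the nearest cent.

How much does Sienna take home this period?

Retirement plan contribution: $1,892.73 × 0.0814 = $154.07
Dependent care FSA: $149.42
Pre-tax total = $154.07 + $149.42 = $303.49
Taxable wages = $1,892.73 − $303.49 = $1,589.24
Municipal income tax: $1,589.24 × 0.035 = $55.62
State unemployment insurance (employee share): $1,892.73 × 0.0025 = $4.73
Medicare tax: $1,892.73 × 0.022 = $41.64
Paid family leave insurance: $1,892.73 × 0.0099 = $18.74
Employee stock purchase plan: $1,892.73 × 0.03 = $56.78
Union dues: $32.53
(Employer's $52.39 toward union dues is not withheld from the employee.)
Total deductions = $154.07 + $149.42 + $55.62 + $4.73 + $41.64 + $18.74 + $56.78 + $32.53 = $513.53
Net pay = $1,892.73 − $513.53 = $1,379.20

$1,379.20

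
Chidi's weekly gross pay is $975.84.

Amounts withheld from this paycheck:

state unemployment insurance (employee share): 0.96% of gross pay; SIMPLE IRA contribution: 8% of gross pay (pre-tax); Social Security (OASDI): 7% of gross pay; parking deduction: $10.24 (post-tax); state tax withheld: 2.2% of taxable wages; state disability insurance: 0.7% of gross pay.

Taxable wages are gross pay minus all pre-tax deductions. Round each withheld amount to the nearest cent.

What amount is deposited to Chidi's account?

$783.27

SIMPLE IRA contribution: $975.84 × 0.08 = $78.07
Taxable wages = $975.84 − $78.07 = $897.77
State tax withheld: $897.77 × 0.022 = $19.75
Social Security (OASDI): $975.84 × 0.07 = $68.31
State disability insurance: $975.84 × 0.007 = $6.83
State unemployment insurance (employee share): $975.84 × 0.0096 = $9.37
Parking deduction: $10.24
Total deductions = $78.07 + $19.75 + $68.31 + $6.83 + $9.37 + $10.24 = $192.57
Net pay = $975.84 − $192.57 = $783.27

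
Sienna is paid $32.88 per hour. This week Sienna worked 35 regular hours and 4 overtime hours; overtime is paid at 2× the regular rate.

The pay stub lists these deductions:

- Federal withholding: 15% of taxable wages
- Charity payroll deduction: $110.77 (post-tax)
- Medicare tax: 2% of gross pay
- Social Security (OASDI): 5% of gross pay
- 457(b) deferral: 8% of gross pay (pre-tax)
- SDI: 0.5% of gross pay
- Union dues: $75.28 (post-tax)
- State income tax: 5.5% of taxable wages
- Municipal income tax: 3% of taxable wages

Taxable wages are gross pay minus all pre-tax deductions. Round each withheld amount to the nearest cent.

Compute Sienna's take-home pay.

Regular pay: 35 × $32.88 = $1150.80
Overtime pay: 4 × $32.88 × 2 = $263.04
Gross pay = $1150.80 + $263.04 = $1413.84
457(b) deferral: $1413.84 × 0.08 = $113.11
Taxable wages = $1413.84 − $113.11 = $1300.73
Municipal income tax: $1300.73 × 0.03 = $39.02
State income tax: $1300.73 × 0.055 = $71.54
Federal withholding: $1300.73 × 0.15 = $195.11
SDI: $1413.84 × 0.005 = $7.07
Social Security (OASDI): $1413.84 × 0.05 = $70.69
Medicare tax: $1413.84 × 0.02 = $28.28
Charity payroll deduction: $110.77
Union dues: $75.28
Total deductions = $113.11 + $39.02 + $71.54 + $195.11 + $7.07 + $70.69 + $28.28 + $110.77 + $75.28 = $710.87
Net pay = $1413.84 − $710.87 = $702.97

$702.97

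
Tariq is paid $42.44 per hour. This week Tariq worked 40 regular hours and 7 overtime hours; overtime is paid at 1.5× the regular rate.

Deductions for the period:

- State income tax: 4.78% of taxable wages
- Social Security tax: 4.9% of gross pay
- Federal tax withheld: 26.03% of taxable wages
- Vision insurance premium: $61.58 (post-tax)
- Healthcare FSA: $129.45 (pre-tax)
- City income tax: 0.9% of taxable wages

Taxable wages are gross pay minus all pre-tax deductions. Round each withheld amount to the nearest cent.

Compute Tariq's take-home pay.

Regular pay: 40 × $42.44 = $1,697.60
Overtime pay: 7 × $42.44 × 1.5 = $445.62
Gross pay = $1,697.60 + $445.62 = $2,143.22
Healthcare FSA: $129.45
Taxable wages = $2,143.22 − $129.45 = $2,013.77
State income tax: $2,013.77 × 0.0478 = $96.26
Federal tax withheld: $2,013.77 × 0.2603 = $524.18
City income tax: $2,013.77 × 0.009 = $18.12
Social Security tax: $2,143.22 × 0.049 = $105.02
Vision insurance premium: $61.58
Total deductions = $129.45 + $96.26 + $524.18 + $18.12 + $105.02 + $61.58 = $934.61
Net pay = $2,143.22 − $934.61 = $1,208.61

$1,208.61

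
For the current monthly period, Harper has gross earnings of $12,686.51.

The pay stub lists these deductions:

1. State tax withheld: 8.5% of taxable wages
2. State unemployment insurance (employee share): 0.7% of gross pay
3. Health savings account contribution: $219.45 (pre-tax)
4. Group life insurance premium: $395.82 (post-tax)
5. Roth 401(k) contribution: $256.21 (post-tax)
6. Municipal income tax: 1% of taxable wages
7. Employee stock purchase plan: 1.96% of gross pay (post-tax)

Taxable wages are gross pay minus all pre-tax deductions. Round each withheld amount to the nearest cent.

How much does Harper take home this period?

Health savings account contribution: $219.45
Taxable wages = $12,686.51 − $219.45 = $12,467.06
Municipal income tax: $12,467.06 × 0.01 = $124.67
State tax withheld: $12,467.06 × 0.085 = $1,059.70
State unemployment insurance (employee share): $12,686.51 × 0.007 = $88.81
Group life insurance premium: $395.82
Roth 401(k) contribution: $256.21
Employee stock purchase plan: $12,686.51 × 0.0196 = $248.66
Total deductions = $219.45 + $124.67 + $1,059.70 + $88.81 + $395.82 + $256.21 + $248.66 = $2,393.32
Net pay = $12,686.51 − $2,393.32 = $10,293.19

$10,293.19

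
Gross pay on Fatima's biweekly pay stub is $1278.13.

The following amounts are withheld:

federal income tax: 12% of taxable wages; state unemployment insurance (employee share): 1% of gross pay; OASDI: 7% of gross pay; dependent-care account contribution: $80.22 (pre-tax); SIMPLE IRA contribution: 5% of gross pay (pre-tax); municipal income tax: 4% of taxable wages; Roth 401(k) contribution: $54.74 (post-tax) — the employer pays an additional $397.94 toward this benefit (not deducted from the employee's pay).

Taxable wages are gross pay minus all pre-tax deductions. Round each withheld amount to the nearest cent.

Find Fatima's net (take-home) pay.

$795.57

Dependent-care account contribution: $80.22
SIMPLE IRA contribution: $1278.13 × 0.05 = $63.91
Pre-tax total = $80.22 + $63.91 = $144.13
Taxable wages = $1278.13 − $144.13 = $1134.00
Municipal income tax: $1134.00 × 0.04 = $45.36
Federal income tax: $1134.00 × 0.12 = $136.08
State unemployment insurance (employee share): $1278.13 × 0.01 = $12.78
OASDI: $1278.13 × 0.07 = $89.47
Roth 401(k) contribution: $54.74
(Employer's $397.94 toward Roth 401(k) contribution is not withheld from the employee.)
Total deductions = $80.22 + $63.91 + $45.36 + $136.08 + $12.78 + $89.47 + $54.74 = $482.56
Net pay = $1278.13 − $482.56 = $795.57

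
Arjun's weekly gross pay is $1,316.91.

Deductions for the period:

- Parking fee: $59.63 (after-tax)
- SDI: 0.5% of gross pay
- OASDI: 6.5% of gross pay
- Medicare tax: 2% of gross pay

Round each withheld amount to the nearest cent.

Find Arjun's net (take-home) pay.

OASDI: $1,316.91 × 0.065 = $85.60
Medicare tax: $1,316.91 × 0.02 = $26.34
SDI: $1,316.91 × 0.005 = $6.58
Parking fee: $59.63
Total deductions = $85.60 + $26.34 + $6.58 + $59.63 = $178.15
Net pay = $1,316.91 − $178.15 = $1,138.76

$1,138.76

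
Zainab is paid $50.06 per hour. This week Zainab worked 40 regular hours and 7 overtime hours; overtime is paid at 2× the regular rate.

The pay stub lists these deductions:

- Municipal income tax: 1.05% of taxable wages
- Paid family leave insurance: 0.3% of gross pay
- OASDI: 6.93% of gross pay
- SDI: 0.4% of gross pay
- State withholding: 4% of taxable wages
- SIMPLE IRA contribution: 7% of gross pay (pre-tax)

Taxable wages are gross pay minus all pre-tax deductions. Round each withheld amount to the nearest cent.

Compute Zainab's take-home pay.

Regular pay: 40 × $50.06 = $2,002.40
Overtime pay: 7 × $50.06 × 2 = $700.84
Gross pay = $2,002.40 + $700.84 = $2,703.24
SIMPLE IRA contribution: $2,703.24 × 0.07 = $189.23
Taxable wages = $2,703.24 − $189.23 = $2,514.01
State withholding: $2,514.01 × 0.04 = $100.56
Municipal income tax: $2,514.01 × 0.0105 = $26.40
SDI: $2,703.24 × 0.004 = $10.81
Paid family leave insurance: $2,703.24 × 0.003 = $8.11
OASDI: $2,703.24 × 0.0693 = $187.33
Total deductions = $189.23 + $100.56 + $26.40 + $10.81 + $8.11 + $187.33 = $522.44
Net pay = $2,703.24 − $522.44 = $2,180.80

$2,180.80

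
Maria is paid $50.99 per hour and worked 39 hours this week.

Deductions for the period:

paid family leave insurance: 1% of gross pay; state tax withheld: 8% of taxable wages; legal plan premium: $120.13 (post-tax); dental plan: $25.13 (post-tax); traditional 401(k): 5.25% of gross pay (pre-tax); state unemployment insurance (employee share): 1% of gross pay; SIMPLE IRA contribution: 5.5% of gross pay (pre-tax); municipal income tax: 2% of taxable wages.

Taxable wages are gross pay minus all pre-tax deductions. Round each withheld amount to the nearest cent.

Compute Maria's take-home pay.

Gross pay: 39 × $50.99 = $1,988.61
SIMPLE IRA contribution: $1,988.61 × 0.055 = $109.37
Traditional 401(k): $1,988.61 × 0.0525 = $104.40
Pre-tax total = $109.37 + $104.40 = $213.77
Taxable wages = $1,988.61 − $213.77 = $1,774.84
Municipal income tax: $1,774.84 × 0.02 = $35.50
State tax withheld: $1,774.84 × 0.08 = $141.99
State unemployment insurance (employee share): $1,988.61 × 0.01 = $19.89
Paid family leave insurance: $1,988.61 × 0.01 = $19.89
Legal plan premium: $120.13
Dental plan: $25.13
Total deductions = $109.37 + $104.40 + $35.50 + $141.99 + $19.89 + $19.89 + $120.13 + $25.13 = $576.30
Net pay = $1,988.61 − $576.30 = $1,412.31

$1,412.31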